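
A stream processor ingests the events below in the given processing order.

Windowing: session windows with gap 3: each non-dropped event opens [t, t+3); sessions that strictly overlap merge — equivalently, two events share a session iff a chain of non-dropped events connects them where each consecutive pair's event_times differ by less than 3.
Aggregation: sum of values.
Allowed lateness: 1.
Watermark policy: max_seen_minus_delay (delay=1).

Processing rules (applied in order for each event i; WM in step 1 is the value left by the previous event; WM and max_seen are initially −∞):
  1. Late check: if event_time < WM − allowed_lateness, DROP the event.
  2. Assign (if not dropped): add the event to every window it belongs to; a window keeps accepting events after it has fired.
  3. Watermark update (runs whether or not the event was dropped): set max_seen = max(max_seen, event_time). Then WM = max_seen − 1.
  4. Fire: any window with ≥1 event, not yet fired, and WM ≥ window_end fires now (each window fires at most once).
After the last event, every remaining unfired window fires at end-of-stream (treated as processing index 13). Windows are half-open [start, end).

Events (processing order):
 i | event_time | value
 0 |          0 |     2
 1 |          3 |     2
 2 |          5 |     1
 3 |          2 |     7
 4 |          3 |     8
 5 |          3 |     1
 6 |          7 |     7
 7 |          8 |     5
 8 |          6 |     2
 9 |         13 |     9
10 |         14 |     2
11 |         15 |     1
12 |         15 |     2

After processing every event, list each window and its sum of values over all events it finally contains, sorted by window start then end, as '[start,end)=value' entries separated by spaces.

[0,3)=2 [3,11)=26 [13,18)=14

i=0 t=0 v=2: → [0,3); WM=-1
i=1 t=3 v=2: → [3,6); WM=2
i=2 t=5 v=1: → [3,8); WM=4
i=3 t=2 v=7: DROP (t<4-1); WM=4
i=4 t=3 v=8: → [3,8); WM=4
i=5 t=3 v=1: → [3,8); WM=4
i=6 t=7 v=7: → [3,10); WM=6
i=7 t=8 v=5: → [3,11); WM=7
i=8 t=6 v=2: → [3,11); WM=7
i=9 t=13 v=9: → [13,16); WM=12
i=10 t=14 v=2: → [13,17); WM=13
i=11 t=15 v=1: → [13,18); WM=14
i=12 t=15 v=2: → [13,18); WM=14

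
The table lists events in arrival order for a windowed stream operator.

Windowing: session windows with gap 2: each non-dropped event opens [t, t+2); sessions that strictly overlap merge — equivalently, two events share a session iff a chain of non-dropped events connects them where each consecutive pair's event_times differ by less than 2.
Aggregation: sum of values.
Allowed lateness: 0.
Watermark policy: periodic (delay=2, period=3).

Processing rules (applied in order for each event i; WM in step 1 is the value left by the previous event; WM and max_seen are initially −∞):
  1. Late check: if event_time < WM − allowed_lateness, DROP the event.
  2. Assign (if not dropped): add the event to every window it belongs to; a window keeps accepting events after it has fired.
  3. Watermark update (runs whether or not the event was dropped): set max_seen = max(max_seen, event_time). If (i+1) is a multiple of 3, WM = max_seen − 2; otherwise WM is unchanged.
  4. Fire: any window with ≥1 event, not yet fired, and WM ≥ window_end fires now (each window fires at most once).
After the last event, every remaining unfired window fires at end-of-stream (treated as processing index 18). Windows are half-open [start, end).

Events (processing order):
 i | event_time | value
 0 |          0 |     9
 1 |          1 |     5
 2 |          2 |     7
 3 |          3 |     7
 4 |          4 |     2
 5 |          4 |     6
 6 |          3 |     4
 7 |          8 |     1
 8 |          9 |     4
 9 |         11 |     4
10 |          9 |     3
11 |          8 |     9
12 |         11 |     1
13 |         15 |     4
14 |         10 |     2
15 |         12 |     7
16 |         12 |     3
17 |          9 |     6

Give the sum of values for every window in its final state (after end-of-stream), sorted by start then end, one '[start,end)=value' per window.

[0,6)=40 [8,13)=24 [15,17)=4

i=0 t=0 v=9: → [0,2); WM=−∞
i=1 t=1 v=5: → [0,3); WM=−∞
i=2 t=2 v=7: → [0,4); WM=0
i=3 t=3 v=7: → [0,5); WM=0
i=4 t=4 v=2: → [0,6); WM=0
i=5 t=4 v=6: → [0,6); WM=2
i=6 t=3 v=4: → [0,6); WM=2
i=7 t=8 v=1: → [8,10); WM=2
i=8 t=9 v=4: → [8,11); WM=7
i=9 t=11 v=4: → [11,13); WM=7
i=10 t=9 v=3: → [8,11); WM=7
i=11 t=8 v=9: → [8,11); WM=9
i=12 t=11 v=1: → [11,13); WM=9
i=13 t=15 v=4: → [15,17); WM=9
i=14 t=10 v=2: → [8,13); WM=13
i=15 t=12 v=7: DROP (t<13-0); WM=13
i=16 t=12 v=3: DROP (t<13-0); WM=13
i=17 t=9 v=6: DROP (t<13-0); WM=13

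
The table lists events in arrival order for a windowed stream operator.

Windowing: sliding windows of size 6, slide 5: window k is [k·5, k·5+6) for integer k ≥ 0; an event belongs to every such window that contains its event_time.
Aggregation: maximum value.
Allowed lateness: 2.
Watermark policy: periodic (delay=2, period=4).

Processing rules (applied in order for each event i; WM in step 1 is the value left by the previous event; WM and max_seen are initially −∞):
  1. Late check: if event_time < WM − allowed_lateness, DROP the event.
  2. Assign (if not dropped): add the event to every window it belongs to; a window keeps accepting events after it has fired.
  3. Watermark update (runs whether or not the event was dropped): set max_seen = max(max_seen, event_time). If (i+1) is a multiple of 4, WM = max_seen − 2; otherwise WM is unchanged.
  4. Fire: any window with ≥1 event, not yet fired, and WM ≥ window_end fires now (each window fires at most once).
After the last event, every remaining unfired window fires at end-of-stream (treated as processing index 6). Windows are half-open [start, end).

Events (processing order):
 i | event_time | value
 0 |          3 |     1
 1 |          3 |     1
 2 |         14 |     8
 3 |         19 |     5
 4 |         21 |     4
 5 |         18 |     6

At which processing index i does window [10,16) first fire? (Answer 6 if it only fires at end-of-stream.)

3

i=0 t=3 v=1: → [0,6); WM=−∞
i=1 t=3 v=1: → [0,6); WM=−∞
i=2 t=14 v=8: → [10,16); WM=−∞
i=3 t=19 v=5: → [15,21); WM=17; [0,6) fires=1 [10,16) fires=8
i=4 t=21 v=4: → [20,26); WM=17
i=5 t=18 v=6: → [15,21); WM=17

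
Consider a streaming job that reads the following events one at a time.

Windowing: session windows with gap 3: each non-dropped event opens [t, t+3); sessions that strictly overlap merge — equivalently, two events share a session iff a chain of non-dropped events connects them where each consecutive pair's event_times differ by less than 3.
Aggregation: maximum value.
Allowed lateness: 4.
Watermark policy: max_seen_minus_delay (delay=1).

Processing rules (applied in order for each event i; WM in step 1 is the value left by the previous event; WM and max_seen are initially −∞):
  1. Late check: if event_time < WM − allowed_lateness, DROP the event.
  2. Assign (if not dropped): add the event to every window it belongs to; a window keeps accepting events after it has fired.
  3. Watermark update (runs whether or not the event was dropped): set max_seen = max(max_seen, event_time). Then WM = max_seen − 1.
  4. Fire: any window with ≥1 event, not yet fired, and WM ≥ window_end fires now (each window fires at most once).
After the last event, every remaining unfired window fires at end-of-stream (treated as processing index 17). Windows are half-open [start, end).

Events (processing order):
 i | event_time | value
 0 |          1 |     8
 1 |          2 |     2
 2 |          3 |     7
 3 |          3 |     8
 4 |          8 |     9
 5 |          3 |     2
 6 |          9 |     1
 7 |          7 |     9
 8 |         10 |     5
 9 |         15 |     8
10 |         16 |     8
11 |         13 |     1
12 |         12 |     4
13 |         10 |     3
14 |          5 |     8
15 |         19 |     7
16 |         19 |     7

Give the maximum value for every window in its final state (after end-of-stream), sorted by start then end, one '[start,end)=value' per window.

i=0 t=1 v=8: → [1,4); WM=0
i=1 t=2 v=2: → [1,5); WM=1
i=2 t=3 v=7: → [1,6); WM=2
i=3 t=3 v=8: → [1,6); WM=2
i=4 t=8 v=9: → [8,11); WM=7
i=5 t=3 v=2: → [1,6); WM=7
i=6 t=9 v=1: → [8,12); WM=8
i=7 t=7 v=9: → [7,12); WM=8
i=8 t=10 v=5: → [7,13); WM=9
i=9 t=15 v=8: → [15,18); WM=14
i=10 t=16 v=8: → [15,19); WM=15
i=11 t=13 v=1: → [13,19); WM=15
i=12 t=12 v=4: → [7,19); WM=15
i=13 t=10 v=3: DROP (t<15-4); WM=15
i=14 t=5 v=8: DROP (t<15-4); WM=15
i=15 t=19 v=7: → [19,22); WM=18
i=16 t=19 v=7: → [19,22); WM=18

[1,6)=8 [7,19)=9 [19,22)=7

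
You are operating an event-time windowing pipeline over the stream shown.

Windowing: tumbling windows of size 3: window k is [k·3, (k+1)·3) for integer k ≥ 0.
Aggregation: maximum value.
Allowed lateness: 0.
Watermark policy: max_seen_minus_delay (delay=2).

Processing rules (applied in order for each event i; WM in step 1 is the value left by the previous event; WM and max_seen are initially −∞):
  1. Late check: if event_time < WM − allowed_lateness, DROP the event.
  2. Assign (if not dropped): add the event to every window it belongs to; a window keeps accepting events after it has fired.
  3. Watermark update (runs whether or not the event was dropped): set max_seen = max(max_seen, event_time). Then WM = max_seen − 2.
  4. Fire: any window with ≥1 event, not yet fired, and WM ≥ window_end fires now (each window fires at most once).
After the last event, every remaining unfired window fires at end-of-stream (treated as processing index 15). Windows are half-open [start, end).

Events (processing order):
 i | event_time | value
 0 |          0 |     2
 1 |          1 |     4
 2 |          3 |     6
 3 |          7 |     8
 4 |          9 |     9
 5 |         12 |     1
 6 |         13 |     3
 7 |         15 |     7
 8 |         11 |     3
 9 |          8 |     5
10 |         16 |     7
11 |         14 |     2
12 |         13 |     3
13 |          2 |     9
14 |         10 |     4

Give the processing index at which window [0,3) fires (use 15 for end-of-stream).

3

i=0 t=0 v=2: → [0,3); WM=-2
i=1 t=1 v=4: → [0,3); WM=-1
i=2 t=3 v=6: → [3,6); WM=1
i=3 t=7 v=8: → [6,9); WM=5; [0,3) fires=4
i=4 t=9 v=9: → [9,12); WM=7; [3,6) fires=6
i=5 t=12 v=1: → [12,15); WM=10; [6,9) fires=8
i=6 t=13 v=3: → [12,15); WM=11
i=7 t=15 v=7: → [15,18); WM=13; [9,12) fires=9
i=8 t=11 v=3: DROP (t<13-0); WM=13
i=9 t=8 v=5: DROP (t<13-0); WM=13
i=10 t=16 v=7: → [15,18); WM=14
i=11 t=14 v=2: → [12,15); WM=14
i=12 t=13 v=3: DROP (t<14-0); WM=14
i=13 t=2 v=9: DROP (t<14-0); WM=14
i=14 t=10 v=4: DROP (t<14-0); WM=14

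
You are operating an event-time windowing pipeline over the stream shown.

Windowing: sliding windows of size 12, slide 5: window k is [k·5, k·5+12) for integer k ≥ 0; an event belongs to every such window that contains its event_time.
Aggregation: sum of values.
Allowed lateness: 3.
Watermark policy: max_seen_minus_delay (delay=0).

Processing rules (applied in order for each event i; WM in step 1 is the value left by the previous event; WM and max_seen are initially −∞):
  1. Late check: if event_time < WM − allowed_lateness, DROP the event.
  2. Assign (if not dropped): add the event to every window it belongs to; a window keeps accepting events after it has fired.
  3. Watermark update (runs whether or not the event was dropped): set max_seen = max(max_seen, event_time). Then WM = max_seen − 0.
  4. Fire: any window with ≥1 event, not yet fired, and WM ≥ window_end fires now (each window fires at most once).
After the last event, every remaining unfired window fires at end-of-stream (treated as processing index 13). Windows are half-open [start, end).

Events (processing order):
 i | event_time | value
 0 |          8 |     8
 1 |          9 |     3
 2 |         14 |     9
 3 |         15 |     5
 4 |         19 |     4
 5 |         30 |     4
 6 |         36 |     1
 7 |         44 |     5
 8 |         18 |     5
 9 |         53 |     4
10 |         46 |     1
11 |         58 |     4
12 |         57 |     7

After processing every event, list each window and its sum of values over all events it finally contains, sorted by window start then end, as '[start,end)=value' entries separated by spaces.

i=0 t=8 v=8: → [5,17),[0,12); WM=8
i=1 t=9 v=3: → [5,17),[0,12); WM=9
i=2 t=14 v=9: → [10,22),[5,17); WM=14; [0,12) fires=11
i=3 t=15 v=5: → [15,27),[10,22),[5,17); WM=15
i=4 t=19 v=4: → [15,27),[10,22); WM=19; [5,17) fires=25
i=5 t=30 v=4: → [30,42),[25,37),[20,32); WM=30; [10,22) fires=18 [15,27) fires=9
i=6 t=36 v=1: → [35,47),[30,42),[25,37); WM=36; [20,32) fires=4
i=7 t=44 v=5: → [40,52),[35,47); WM=44; [25,37) fires=5 [30,42) fires=5
i=8 t=18 v=5: DROP (t<44-3); WM=44
i=9 t=53 v=4: → [50,62),[45,57); WM=53; [35,47) fires=6 [40,52) fires=5
i=10 t=46 v=1: DROP (t<53-3); WM=53
i=11 t=58 v=4: → [55,67),[50,62); WM=58; [45,57) fires=4
i=12 t=57 v=7: → [55,67),[50,62); WM=58

[0,12)=11 [5,17)=25 [10,22)=18 [15,27)=9 [20,32)=4 [25,37)=5 [30,42)=5 [35,47)=6 [40,52)=5 [45,57)=4 [50,62)=15 [55,67)=11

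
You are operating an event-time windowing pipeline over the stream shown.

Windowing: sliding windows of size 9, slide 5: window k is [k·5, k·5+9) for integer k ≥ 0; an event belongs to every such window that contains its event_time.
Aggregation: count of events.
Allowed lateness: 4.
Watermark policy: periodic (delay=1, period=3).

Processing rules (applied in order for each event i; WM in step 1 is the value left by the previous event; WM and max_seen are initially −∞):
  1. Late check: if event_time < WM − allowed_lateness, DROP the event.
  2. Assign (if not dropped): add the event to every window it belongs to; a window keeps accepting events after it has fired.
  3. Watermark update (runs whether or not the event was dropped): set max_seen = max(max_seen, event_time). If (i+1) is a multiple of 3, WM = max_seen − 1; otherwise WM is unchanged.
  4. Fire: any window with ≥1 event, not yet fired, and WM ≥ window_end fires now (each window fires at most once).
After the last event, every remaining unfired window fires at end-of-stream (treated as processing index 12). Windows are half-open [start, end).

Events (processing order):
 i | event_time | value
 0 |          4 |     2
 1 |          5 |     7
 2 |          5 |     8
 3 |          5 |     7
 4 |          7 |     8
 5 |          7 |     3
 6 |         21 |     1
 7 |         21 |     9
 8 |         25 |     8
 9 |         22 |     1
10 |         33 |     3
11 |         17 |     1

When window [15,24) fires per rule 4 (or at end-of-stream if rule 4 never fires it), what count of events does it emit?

i=0 t=4 v=2: → [0,9); WM=−∞
i=1 t=5 v=7: → [5,14),[0,9); WM=−∞
i=2 t=5 v=8: → [5,14),[0,9); WM=4
i=3 t=5 v=7: → [5,14),[0,9); WM=4
i=4 t=7 v=8: → [5,14),[0,9); WM=4
i=5 t=7 v=3: → [5,14),[0,9); WM=6
i=6 t=21 v=1: → [20,29),[15,24); WM=6
i=7 t=21 v=9: → [20,29),[15,24); WM=6
i=8 t=25 v=8: → [25,34),[20,29); WM=24; [0,9) fires=6 [5,14) fires=5 [15,24) fires=2
i=9 t=22 v=1: → [20,29),[15,24); WM=24
i=10 t=33 v=3: → [30,39),[25,34); WM=24
i=11 t=17 v=1: DROP (t<24-4); WM=32; [20,29) fires=4

2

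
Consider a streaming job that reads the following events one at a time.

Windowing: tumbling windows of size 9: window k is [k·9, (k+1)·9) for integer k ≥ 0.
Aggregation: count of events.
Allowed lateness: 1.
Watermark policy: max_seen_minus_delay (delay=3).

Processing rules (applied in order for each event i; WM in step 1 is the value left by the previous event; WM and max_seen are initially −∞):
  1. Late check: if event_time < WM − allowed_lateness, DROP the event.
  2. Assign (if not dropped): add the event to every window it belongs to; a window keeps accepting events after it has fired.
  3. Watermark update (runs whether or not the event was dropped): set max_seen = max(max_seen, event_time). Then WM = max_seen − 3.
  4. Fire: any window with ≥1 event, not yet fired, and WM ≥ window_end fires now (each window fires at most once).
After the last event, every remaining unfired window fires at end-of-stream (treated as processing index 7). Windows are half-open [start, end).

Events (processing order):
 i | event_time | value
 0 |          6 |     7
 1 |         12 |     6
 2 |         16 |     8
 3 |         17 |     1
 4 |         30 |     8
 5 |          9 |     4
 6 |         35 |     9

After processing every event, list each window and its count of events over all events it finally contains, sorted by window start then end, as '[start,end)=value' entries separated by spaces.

[0,9)=1 [9,18)=3 [27,36)=2

i=0 t=6 v=7: → [0,9); WM=3
i=1 t=12 v=6: → [9,18); WM=9; [0,9) fires=1
i=2 t=16 v=8: → [9,18); WM=13
i=3 t=17 v=1: → [9,18); WM=14
i=4 t=30 v=8: → [27,36); WM=27; [9,18) fires=3
i=5 t=9 v=4: DROP (t<27-1); WM=27
i=6 t=35 v=9: → [27,36); WM=32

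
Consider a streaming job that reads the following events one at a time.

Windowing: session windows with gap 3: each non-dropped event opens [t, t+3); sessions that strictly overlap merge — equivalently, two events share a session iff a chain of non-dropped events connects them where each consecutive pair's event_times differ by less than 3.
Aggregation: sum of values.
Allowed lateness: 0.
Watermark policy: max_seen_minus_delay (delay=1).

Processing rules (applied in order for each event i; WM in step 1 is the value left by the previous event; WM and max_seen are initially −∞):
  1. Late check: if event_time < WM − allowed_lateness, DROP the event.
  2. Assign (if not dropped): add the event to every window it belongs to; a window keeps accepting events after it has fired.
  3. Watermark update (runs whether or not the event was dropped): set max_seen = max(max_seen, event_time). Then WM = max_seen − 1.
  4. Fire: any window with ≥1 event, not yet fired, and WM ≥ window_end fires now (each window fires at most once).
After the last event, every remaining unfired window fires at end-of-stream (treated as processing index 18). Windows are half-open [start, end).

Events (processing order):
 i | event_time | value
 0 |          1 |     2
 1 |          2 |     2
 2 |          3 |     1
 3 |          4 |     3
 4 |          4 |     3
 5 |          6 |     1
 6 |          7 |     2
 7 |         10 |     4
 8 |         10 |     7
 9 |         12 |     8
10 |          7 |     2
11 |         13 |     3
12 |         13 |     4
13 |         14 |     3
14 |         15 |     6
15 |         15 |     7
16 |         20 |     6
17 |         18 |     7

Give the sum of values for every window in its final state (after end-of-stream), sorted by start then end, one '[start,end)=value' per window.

[1,10)=14 [10,18)=42 [20,23)=6

i=0 t=1 v=2: → [1,4); WM=0
i=1 t=2 v=2: → [1,5); WM=1
i=2 t=3 v=1: → [1,6); WM=2
i=3 t=4 v=3: → [1,7); WM=3
i=4 t=4 v=3: → [1,7); WM=3
i=5 t=6 v=1: → [1,9); WM=5
i=6 t=7 v=2: → [1,10); WM=6
i=7 t=10 v=4: → [10,13); WM=9
i=8 t=10 v=7: → [10,13); WM=9
i=9 t=12 v=8: → [10,15); WM=11
i=10 t=7 v=2: DROP (t<11-0); WM=11
i=11 t=13 v=3: → [10,16); WM=12
i=12 t=13 v=4: → [10,16); WM=12
i=13 t=14 v=3: → [10,17); WM=13
i=14 t=15 v=6: → [10,18); WM=14
i=15 t=15 v=7: → [10,18); WM=14
i=16 t=20 v=6: → [20,23); WM=19
i=17 t=18 v=7: DROP (t<19-0); WM=19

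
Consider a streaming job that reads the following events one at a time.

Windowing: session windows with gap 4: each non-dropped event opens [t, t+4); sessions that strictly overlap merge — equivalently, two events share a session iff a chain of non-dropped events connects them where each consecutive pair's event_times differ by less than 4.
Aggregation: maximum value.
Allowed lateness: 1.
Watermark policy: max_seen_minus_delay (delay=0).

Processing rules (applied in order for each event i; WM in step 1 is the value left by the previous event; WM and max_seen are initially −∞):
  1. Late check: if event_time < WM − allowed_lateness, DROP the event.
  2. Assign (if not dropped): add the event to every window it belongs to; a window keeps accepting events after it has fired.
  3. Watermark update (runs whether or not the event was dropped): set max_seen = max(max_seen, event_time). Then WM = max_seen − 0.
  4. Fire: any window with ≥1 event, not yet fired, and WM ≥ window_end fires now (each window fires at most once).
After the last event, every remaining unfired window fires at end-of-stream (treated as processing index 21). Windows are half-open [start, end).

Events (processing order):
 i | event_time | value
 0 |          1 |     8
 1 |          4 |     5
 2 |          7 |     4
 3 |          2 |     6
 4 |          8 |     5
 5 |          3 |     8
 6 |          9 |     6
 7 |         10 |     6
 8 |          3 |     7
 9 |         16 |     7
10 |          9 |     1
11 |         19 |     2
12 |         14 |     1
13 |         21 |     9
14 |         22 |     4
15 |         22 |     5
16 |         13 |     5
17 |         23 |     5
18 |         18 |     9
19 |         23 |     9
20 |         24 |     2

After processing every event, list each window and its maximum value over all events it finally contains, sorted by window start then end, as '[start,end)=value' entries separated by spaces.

[1,14)=8 [16,28)=9

i=0 t=1 v=8: → [1,5); WM=1
i=1 t=4 v=5: → [1,8); WM=4
i=2 t=7 v=4: → [1,11); WM=7
i=3 t=2 v=6: DROP (t<7-1); WM=7
i=4 t=8 v=5: → [1,12); WM=8
i=5 t=3 v=8: DROP (t<8-1); WM=8
i=6 t=9 v=6: → [1,13); WM=9
i=7 t=10 v=6: → [1,14); WM=10
i=8 t=3 v=7: DROP (t<10-1); WM=10
i=9 t=16 v=7: → [16,20); WM=16
i=10 t=9 v=1: DROP (t<16-1); WM=16
i=11 t=19 v=2: → [16,23); WM=19
i=12 t=14 v=1: DROP (t<19-1); WM=19
i=13 t=21 v=9: → [16,25); WM=21
i=14 t=22 v=4: → [16,26); WM=22
i=15 t=22 v=5: → [16,26); WM=22
i=16 t=13 v=5: DROP (t<22-1); WM=22
i=17 t=23 v=5: → [16,27); WM=23
i=18 t=18 v=9: DROP (t<23-1); WM=23
i=19 t=23 v=9: → [16,27); WM=23
i=20 t=24 v=2: → [16,28); WM=24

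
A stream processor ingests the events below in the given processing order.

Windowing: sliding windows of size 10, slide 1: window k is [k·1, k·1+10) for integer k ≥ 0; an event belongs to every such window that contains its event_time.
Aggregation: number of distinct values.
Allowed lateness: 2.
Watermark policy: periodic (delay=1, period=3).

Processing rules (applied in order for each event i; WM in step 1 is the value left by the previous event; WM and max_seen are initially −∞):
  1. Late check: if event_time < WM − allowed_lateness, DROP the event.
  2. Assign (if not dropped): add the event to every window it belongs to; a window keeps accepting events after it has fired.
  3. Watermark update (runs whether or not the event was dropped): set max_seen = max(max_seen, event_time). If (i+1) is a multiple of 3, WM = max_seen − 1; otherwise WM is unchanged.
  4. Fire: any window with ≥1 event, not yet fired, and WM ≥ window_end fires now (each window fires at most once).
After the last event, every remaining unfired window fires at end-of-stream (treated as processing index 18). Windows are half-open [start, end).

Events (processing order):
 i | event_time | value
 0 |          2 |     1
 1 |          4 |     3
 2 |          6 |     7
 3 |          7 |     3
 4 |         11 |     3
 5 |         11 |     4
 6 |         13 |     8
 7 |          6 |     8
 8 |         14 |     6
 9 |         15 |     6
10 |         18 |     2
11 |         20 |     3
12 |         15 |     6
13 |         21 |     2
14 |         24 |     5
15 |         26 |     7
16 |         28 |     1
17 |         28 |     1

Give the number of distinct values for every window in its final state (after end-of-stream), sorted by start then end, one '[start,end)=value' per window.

[0,10)=3 [1,11)=3 [2,12)=4 [3,13)=3 [4,14)=4 [5,15)=5 [6,16)=5 [7,17)=4 [8,18)=4 [9,19)=5 [10,20)=5 [11,21)=5 [12,22)=4 [13,23)=4 [14,24)=3 [15,25)=4 [16,26)=3 [17,27)=4 [18,28)=4 [19,29)=5 [20,30)=5 [21,31)=4 [22,32)=3 [23,33)=3 [24,34)=3 [25,35)=2 [26,36)=2 [27,37)=1 [28,38)=1

i=0 t=2 v=1: → [2,12),[1,11),[0,10); WM=−∞
i=1 t=4 v=3: → [4,14),[3,13),[2,12),[1,11),[0,10); WM=−∞
i=2 t=6 v=7: → [6,16),[5,15),[4,14),[3,13),[2,12),[1,11),[0,10); WM=5
i=3 t=7 v=3: → [7,17),[6,16),[5,15),[4,14),[3,13),[2,12),[1,11),[0,10); WM=5
i=4 t=11 v=3: → [11,21),[10,20),[9,19),[8,18),[7,17),[6,16),[5,15),[4,14),[3,13),[2,12); WM=5
i=5 t=11 v=4: → [11,21),[10,20),[9,19),[8,18),[7,17),[6,16),[5,15),[4,14),[3,13),[2,12); WM=10; [0,10) fires=3
i=6 t=13 v=8: → [13,23),[12,22),[11,21),[10,20),[9,19),[8,18),[7,17),[6,16),[5,15),[4,14); WM=10
i=7 t=6 v=8: DROP (t<10-2); WM=10
i=8 t=14 v=6: → [14,24),[13,23),[12,22),[11,21),[10,20),[9,19),[8,18),[7,17),[6,16),[5,15); WM=13; [1,11) fires=3 [2,12) fires=4 [3,13) fires=3
i=9 t=15 v=6: → [15,25),[14,24),[13,23),[12,22),[11,21),[10,20),[9,19),[8,18),[7,17),[6,16); WM=13
i=10 t=18 v=2: → [18,28),[17,27),[16,26),[15,25),[14,24),[13,23),[12,22),[11,21),[10,20),[9,19); WM=13
i=11 t=20 v=3: → [20,30),[19,29),[18,28),[17,27),[16,26),[15,25),[14,24),[13,23),[12,22),[11,21); WM=19; [4,14) fires=4 [5,15) fires=5 [6,16) fires=5 [7,17) fires=4 [8,18) fires=4 [9,19) fires=5
i=12 t=15 v=6: DROP (t<19-2); WM=19
i=13 t=21 v=2: → [21,31),[20,30),[19,29),[18,28),[17,27),[16,26),[15,25),[14,24),[13,23),[12,22); WM=19
i=14 t=24 v=5: → [24,34),[23,33),[22,32),[21,31),[20,30),[19,29),[18,28),[17,27),[16,26),[15,25); WM=23; [10,20) fires=5 [11,21) fires=5 [12,22) fires=4 [13,23) fires=4
i=15 t=26 v=7: → [26,36),[25,35),[24,34),[23,33),[22,32),[21,31),[20,30),[19,29),[18,28),[17,27); WM=23
i=16 t=28 v=1: → [28,38),[27,37),[26,36),[25,35),[24,34),[23,33),[22,32),[21,31),[20,30),[19,29); WM=23
i=17 t=28 v=1: → [28,38),[27,37),[26,36),[25,35),[24,34),[23,33),[22,32),[21,31),[20,30),[19,29); WM=27; [14,24) fires=3 [15,25) fires=4 [16,26) fires=3 [17,27) fires=4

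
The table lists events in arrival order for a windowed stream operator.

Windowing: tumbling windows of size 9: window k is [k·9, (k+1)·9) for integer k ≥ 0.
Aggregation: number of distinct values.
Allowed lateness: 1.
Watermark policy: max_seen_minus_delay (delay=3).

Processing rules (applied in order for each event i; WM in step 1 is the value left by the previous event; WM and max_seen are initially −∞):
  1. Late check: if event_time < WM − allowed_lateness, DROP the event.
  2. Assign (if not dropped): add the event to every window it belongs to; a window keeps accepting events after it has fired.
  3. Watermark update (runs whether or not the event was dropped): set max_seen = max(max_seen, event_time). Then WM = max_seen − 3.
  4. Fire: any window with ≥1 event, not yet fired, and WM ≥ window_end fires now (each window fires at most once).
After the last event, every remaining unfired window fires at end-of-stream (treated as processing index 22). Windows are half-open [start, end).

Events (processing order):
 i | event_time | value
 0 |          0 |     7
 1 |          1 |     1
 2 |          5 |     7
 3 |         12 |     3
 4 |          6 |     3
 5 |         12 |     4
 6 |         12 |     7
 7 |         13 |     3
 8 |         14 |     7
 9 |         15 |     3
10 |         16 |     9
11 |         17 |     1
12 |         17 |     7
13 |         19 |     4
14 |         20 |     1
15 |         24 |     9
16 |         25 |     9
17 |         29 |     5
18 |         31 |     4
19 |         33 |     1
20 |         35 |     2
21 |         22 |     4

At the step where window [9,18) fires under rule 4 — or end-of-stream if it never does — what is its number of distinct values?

i=0 t=0 v=7: → [0,9); WM=-3
i=1 t=1 v=1: → [0,9); WM=-2
i=2 t=5 v=7: → [0,9); WM=2
i=3 t=12 v=3: → [9,18); WM=9; [0,9) fires=2
i=4 t=6 v=3: DROP (t<9-1); WM=9
i=5 t=12 v=4: → [9,18); WM=9
i=6 t=12 v=7: → [9,18); WM=9
i=7 t=13 v=3: → [9,18); WM=10
i=8 t=14 v=7: → [9,18); WM=11
i=9 t=15 v=3: → [9,18); WM=12
i=10 t=16 v=9: → [9,18); WM=13
i=11 t=17 v=1: → [9,18); WM=14
i=12 t=17 v=7: → [9,18); WM=14
i=13 t=19 v=4: → [18,27); WM=16
i=14 t=20 v=1: → [18,27); WM=17
i=15 t=24 v=9: → [18,27); WM=21; [9,18) fires=5
i=16 t=25 v=9: → [18,27); WM=22
i=17 t=29 v=5: → [27,36); WM=26
i=18 t=31 v=4: → [27,36); WM=28; [18,27) fires=3
i=19 t=33 v=1: → [27,36); WM=30
i=20 t=35 v=2: → [27,36); WM=32
i=21 t=22 v=4: DROP (t<32-1); WM=32

5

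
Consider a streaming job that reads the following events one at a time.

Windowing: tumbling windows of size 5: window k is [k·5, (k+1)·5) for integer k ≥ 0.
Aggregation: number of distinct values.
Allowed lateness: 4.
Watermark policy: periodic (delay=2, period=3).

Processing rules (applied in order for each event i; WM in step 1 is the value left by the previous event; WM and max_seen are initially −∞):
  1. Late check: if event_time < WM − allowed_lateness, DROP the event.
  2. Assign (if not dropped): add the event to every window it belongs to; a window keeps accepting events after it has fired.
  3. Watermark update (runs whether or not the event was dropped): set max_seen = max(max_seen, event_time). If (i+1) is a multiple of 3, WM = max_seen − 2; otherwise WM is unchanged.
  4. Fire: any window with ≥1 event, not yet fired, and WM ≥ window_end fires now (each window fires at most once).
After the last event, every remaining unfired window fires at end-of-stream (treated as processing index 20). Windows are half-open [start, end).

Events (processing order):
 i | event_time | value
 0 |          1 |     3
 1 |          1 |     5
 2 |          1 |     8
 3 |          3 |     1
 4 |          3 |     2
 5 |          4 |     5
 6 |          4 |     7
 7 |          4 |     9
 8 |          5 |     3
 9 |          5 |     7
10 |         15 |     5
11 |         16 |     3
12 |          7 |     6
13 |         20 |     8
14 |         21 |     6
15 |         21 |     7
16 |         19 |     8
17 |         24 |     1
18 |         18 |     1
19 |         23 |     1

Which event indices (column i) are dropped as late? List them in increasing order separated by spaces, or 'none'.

i=0 t=1 v=3: → [0,5); WM=−∞
i=1 t=1 v=5: → [0,5); WM=−∞
i=2 t=1 v=8: → [0,5); WM=-1
i=3 t=3 v=1: → [0,5); WM=-1
i=4 t=3 v=2: → [0,5); WM=-1
i=5 t=4 v=5: → [0,5); WM=2
i=6 t=4 v=7: → [0,5); WM=2
i=7 t=4 v=9: → [0,5); WM=2
i=8 t=5 v=3: → [5,10); WM=3
i=9 t=5 v=7: → [5,10); WM=3
i=10 t=15 v=5: → [15,20); WM=3
i=11 t=16 v=3: → [15,20); WM=14; [0,5) fires=7 [5,10) fires=2
i=12 t=7 v=6: DROP (t<14-4); WM=14
i=13 t=20 v=8: → [20,25); WM=14
i=14 t=21 v=6: → [20,25); WM=19
i=15 t=21 v=7: → [20,25); WM=19
i=16 t=19 v=8: → [15,20); WM=19
i=17 t=24 v=1: → [20,25); WM=22; [15,20) fires=3
i=18 t=18 v=1: → [15,20); WM=22
i=19 t=23 v=1: → [20,25); WM=22

12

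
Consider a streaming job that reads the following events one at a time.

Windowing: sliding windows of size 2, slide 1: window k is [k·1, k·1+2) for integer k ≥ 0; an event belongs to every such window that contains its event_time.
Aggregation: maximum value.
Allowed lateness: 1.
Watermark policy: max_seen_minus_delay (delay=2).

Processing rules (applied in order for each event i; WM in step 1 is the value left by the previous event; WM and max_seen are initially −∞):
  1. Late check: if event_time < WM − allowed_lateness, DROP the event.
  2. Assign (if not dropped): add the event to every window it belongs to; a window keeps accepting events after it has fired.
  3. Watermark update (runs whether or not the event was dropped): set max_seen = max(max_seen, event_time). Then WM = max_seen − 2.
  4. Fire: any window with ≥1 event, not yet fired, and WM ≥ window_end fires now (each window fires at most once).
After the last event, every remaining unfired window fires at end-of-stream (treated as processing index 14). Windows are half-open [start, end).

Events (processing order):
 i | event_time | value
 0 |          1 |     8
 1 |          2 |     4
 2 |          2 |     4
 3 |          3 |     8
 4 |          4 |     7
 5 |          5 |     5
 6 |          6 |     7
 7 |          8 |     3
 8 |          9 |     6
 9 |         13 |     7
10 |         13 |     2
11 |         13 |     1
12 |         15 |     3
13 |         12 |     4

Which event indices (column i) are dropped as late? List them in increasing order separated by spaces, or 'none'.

none

i=0 t=1 v=8: → [1,3),[0,2); WM=-1
i=1 t=2 v=4: → [2,4),[1,3); WM=0
i=2 t=2 v=4: → [2,4),[1,3); WM=0
i=3 t=3 v=8: → [3,5),[2,4); WM=1
i=4 t=4 v=7: → [4,6),[3,5); WM=2; [0,2) fires=8
i=5 t=5 v=5: → [5,7),[4,6); WM=3; [1,3) fires=8
i=6 t=6 v=7: → [6,8),[5,7); WM=4; [2,4) fires=8
i=7 t=8 v=3: → [8,10),[7,9); WM=6; [3,5) fires=8 [4,6) fires=7
i=8 t=9 v=6: → [9,11),[8,10); WM=7; [5,7) fires=7
i=9 t=13 v=7: → [13,15),[12,14); WM=11; [6,8) fires=7 [7,9) fires=3 [8,10) fires=6 [9,11) fires=6
i=10 t=13 v=2: → [13,15),[12,14); WM=11
i=11 t=13 v=1: → [13,15),[12,14); WM=11
i=12 t=15 v=3: → [15,17),[14,16); WM=13
i=13 t=12 v=4: → [12,14),[11,13); WM=13; [11,13) fires=4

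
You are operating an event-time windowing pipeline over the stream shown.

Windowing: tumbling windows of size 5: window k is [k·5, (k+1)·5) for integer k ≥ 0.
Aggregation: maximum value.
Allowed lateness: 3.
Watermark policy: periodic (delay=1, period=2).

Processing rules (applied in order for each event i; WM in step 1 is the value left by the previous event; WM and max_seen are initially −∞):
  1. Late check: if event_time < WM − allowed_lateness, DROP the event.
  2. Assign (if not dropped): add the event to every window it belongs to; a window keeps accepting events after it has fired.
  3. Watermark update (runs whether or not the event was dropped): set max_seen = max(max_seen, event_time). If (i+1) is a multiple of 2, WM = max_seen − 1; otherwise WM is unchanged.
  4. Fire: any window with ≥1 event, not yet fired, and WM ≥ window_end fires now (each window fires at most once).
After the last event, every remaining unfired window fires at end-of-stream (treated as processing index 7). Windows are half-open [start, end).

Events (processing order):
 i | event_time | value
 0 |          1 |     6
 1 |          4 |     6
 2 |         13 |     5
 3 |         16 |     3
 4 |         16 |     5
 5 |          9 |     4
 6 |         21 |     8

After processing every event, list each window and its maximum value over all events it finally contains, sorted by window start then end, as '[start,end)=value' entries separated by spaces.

i=0 t=1 v=6: → [0,5); WM=−∞
i=1 t=4 v=6: → [0,5); WM=3
i=2 t=13 v=5: → [10,15); WM=3
i=3 t=16 v=3: → [15,20); WM=15; [0,5) fires=6 [10,15) fires=5
i=4 t=16 v=5: → [15,20); WM=15
i=5 t=9 v=4: DROP (t<15-3); WM=15
i=6 t=21 v=8: → [20,25); WM=15

[0,5)=6 [10,15)=5 [15,20)=5 [20,25)=8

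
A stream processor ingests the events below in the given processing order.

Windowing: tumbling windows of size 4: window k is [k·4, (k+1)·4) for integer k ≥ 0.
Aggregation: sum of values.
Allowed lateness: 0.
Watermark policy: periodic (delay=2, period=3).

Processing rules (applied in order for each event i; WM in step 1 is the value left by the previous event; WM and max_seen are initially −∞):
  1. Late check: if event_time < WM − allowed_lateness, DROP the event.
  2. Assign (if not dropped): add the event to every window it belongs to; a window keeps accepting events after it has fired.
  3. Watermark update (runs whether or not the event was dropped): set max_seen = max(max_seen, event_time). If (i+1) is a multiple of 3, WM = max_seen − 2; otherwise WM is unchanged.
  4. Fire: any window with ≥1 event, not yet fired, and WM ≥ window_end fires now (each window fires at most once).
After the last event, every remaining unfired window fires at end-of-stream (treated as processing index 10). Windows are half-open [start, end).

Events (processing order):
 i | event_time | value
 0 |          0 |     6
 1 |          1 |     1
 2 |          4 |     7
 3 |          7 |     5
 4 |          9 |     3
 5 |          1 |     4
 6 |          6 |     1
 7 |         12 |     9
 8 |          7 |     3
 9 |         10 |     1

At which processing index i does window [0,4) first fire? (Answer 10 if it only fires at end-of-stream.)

5

i=0 t=0 v=6: → [0,4); WM=−∞
i=1 t=1 v=1: → [0,4); WM=−∞
i=2 t=4 v=7: → [4,8); WM=2
i=3 t=7 v=5: → [4,8); WM=2
i=4 t=9 v=3: → [8,12); WM=2
i=5 t=1 v=4: DROP (t<2-0); WM=7; [0,4) fires=7
i=6 t=6 v=1: DROP (t<7-0); WM=7
i=7 t=12 v=9: → [12,16); WM=7
i=8 t=7 v=3: → [4,8); WM=10; [4,8) fires=15
i=9 t=10 v=1: → [8,12); WM=10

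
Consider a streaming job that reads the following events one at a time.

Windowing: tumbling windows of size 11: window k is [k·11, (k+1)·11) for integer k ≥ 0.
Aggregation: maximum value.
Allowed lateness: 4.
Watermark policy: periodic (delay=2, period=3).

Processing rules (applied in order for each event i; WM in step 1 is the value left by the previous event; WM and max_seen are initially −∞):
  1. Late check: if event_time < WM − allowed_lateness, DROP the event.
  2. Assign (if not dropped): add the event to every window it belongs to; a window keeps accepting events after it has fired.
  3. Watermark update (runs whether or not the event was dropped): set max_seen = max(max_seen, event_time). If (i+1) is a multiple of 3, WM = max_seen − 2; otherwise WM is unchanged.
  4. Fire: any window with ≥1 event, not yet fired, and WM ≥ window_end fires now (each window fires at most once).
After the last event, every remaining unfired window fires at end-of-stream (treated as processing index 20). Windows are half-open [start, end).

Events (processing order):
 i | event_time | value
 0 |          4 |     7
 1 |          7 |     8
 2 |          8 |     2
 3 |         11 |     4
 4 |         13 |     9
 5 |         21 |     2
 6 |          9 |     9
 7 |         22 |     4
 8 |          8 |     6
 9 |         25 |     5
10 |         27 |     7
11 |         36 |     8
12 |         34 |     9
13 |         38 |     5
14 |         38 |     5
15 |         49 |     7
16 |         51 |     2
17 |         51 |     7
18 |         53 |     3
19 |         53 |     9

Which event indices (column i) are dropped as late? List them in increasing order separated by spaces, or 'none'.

6 8

i=0 t=4 v=7: → [0,11); WM=−∞
i=1 t=7 v=8: → [0,11); WM=−∞
i=2 t=8 v=2: → [0,11); WM=6
i=3 t=11 v=4: → [11,22); WM=6
i=4 t=13 v=9: → [11,22); WM=6
i=5 t=21 v=2: → [11,22); WM=19; [0,11) fires=8
i=6 t=9 v=9: DROP (t<19-4); WM=19
i=7 t=22 v=4: → [22,33); WM=19
i=8 t=8 v=6: DROP (t<19-4); WM=20
i=9 t=25 v=5: → [22,33); WM=20
i=10 t=27 v=7: → [22,33); WM=20
i=11 t=36 v=8: → [33,44); WM=34; [11,22) fires=9 [22,33) fires=7
i=12 t=34 v=9: → [33,44); WM=34
i=13 t=38 v=5: → [33,44); WM=34
i=14 t=38 v=5: → [33,44); WM=36
i=15 t=49 v=7: → [44,55); WM=36
i=16 t=51 v=2: → [44,55); WM=36
i=17 t=51 v=7: → [44,55); WM=49; [33,44) fires=9
i=18 t=53 v=3: → [44,55); WM=49
i=19 t=53 v=9: → [44,55); WM=49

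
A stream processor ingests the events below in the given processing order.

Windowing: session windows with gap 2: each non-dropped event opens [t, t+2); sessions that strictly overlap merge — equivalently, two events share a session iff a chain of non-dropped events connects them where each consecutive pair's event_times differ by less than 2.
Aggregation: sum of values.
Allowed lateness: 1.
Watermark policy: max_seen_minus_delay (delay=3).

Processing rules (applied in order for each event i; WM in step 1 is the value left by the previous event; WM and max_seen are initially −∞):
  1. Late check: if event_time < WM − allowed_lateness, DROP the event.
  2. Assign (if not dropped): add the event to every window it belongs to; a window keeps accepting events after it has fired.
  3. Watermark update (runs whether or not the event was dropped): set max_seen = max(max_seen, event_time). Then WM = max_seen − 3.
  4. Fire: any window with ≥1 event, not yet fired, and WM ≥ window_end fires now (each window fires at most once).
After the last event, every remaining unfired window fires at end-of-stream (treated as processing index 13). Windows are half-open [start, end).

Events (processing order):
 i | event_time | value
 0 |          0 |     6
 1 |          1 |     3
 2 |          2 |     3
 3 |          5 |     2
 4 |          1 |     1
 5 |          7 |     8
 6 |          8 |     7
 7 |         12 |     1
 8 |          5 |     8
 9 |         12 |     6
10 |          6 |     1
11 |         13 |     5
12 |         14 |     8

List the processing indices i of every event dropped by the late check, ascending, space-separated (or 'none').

8 10

i=0 t=0 v=6: → [0,2); WM=-3
i=1 t=1 v=3: → [0,3); WM=-2
i=2 t=2 v=3: → [0,4); WM=-1
i=3 t=5 v=2: → [5,7); WM=2
i=4 t=1 v=1: → [0,4); WM=2
i=5 t=7 v=8: → [7,9); WM=4
i=6 t=8 v=7: → [7,10); WM=5
i=7 t=12 v=1: → [12,14); WM=9
i=8 t=5 v=8: DROP (t<9-1); WM=9
i=9 t=12 v=6: → [12,14); WM=9
i=10 t=6 v=1: DROP (t<9-1); WM=9
i=11 t=13 v=5: → [12,15); WM=10
i=12 t=14 v=8: → [12,16); WM=11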